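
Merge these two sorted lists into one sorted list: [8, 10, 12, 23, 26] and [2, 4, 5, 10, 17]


List A: [8, 10, 12, 23, 26]
List B: [2, 4, 5, 10, 17]
Repeatedly compare the front elements and take the smaller:
  8 vs 2 -> take 2
  8 vs 4 -> take 4
  8 vs 5 -> take 5
  8 vs 10 -> take 8
  10 vs 10 -> take 10
  12 vs 10 -> take 10
  12 vs 17 -> take 12
  23 vs 17 -> take 17
  B is exhausted; append the rest of A: [23, 26]
Final answer: [2, 4, 5, 8, 10, 10, 12, 17, 23, 26]


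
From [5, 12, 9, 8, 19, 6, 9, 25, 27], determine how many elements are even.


Check each element:
  5 is odd
  12 is even
  9 is odd
  8 is even
  19 is odd
  6 is even
  9 is odd
  25 is odd
  27 is odd
Evens: [12, 8, 6]
Count of evens = 3
Final answer: 3


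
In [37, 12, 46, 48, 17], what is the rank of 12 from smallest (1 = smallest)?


Sort ascending: [12, 17, 37, 46, 48]
Find 12 in the sorted list.
12 is at position 1 (1-indexed).
Final answer: 1


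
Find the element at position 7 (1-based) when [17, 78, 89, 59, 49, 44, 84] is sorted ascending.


Sort ascending: [17, 44, 49, 59, 78, 84, 89]
The 7th element (1-indexed) is at index 6.
Value = 89
Final answer: 89


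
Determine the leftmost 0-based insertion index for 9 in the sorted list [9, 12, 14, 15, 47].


List is sorted: [9, 12, 14, 15, 47]
We need the leftmost position where 9 can be inserted, i.e. the first index whose element is >= 9 (or the end of the list if none is).
Binary search with low=0, high=5 (0-based indices):
  low=0, high=5, mid=2: a[2]=14 >= 9, so high = 2
  low=0, high=2, mid=1: a[1]=12 >= 9, so high = 1
  low=0, high=1, mid=0: a[0]=9 >= 9, so high = 0
Now low = high = 0, so the insertion index is 0.
Final answer: 0


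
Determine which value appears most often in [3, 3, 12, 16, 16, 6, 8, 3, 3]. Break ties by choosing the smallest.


Count the frequency of each value:
  3 appears 4 time(s)
  6 appears 1 time(s)
  8 appears 1 time(s)
  12 appears 1 time(s)
  16 appears 2 time(s)
Maximum frequency is 4.
Only 3 reaches that frequency, so it is the mode.
Final answer: 3


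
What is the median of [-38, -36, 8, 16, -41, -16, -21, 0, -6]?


First, sort the list: [-41, -38, -36, -21, -16, -6, 0, 8, 16]
The list has 9 elements (odd count).
The middle index is 4 (0-based), and the element there is -16.
Final answer: -16


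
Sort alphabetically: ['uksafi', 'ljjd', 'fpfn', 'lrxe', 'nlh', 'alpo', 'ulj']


Compare strings character by character (the first differing letter decides):
  'alpo' < 'fpfn' since 'a' < 'f' at position 1
  'fpfn' < 'ljjd' since 'f' < 'l' at position 1
  'ljjd' < 'lrxe' since 'j' < 'r' at position 2
  'lrxe' < 'nlh' since 'l' < 'n' at position 1
  'nlh' < 'uksafi' since 'n' < 'u' at position 1
  'uksafi' < 'ulj' since 'k' < 'l' at position 2
Chaining these comparisons gives the alphabetical order.
Final answer: ['alpo', 'fpfn', 'ljjd', 'lrxe', 'nlh', 'uksafi', 'ulj']


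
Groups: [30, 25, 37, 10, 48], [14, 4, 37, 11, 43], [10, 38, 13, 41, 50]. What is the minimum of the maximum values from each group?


Find max of each group:
  Group 1: [30, 25, 37, 10, 48] -> max = 48
  Group 2: [14, 4, 37, 11, 43] -> max = 43
  Group 3: [10, 38, 13, 41, 50] -> max = 50
Maxes: [48, 43, 50]
Minimum of maxes = 43
Final answer: 43


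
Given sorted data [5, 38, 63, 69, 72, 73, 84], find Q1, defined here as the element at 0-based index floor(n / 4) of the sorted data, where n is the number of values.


The list has n = 7 elements.
Q1 index = floor(7 / 4) = floor(1.75) = 1
Counting from index 0 in the sorted data, the element at index 1 is 38.
Final answer: 38


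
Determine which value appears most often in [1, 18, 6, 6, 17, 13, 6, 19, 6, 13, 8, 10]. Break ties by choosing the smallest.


Count the frequency of each value:
  1 appears 1 time(s)
  6 appears 4 time(s)
  8 appears 1 time(s)
  10 appears 1 time(s)
  13 appears 2 time(s)
  17 appears 1 time(s)
  18 appears 1 time(s)
  19 appears 1 time(s)
Maximum frequency is 4.
Only 6 reaches that frequency, so it is the mode.
Final answer: 6


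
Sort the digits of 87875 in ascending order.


The number 87875 has digits: 8, 7, 8, 7, 5
Sorted: 5, 7, 7, 8, 8
Joining the sorted digits gives the result.
Final answer: 57788


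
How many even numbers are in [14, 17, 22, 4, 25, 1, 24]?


Check each element:
  14 is even
  17 is odd
  22 is even
  4 is even
  25 is odd
  1 is odd
  24 is even
Evens: [14, 22, 4, 24]
Count of evens = 4
Final answer: 4


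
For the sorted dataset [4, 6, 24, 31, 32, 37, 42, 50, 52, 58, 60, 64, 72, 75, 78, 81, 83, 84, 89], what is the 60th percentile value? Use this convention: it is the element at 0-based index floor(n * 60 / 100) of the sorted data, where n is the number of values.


The dataset has n = 19 elements.
Index = floor(19 * 60 / 100) = floor(1140 / 100) = floor(11.4) = 11
Counting from index 0 in the sorted data, the element at index 11 is 64.
Final answer: 64


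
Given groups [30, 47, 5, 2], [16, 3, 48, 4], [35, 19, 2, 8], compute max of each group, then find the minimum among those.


Find max of each group:
  Group 1: [30, 47, 5, 2] -> max = 47
  Group 2: [16, 3, 48, 4] -> max = 48
  Group 3: [35, 19, 2, 8] -> max = 35
Maxes: [47, 48, 35]
Minimum of maxes = 35
Final answer: 35


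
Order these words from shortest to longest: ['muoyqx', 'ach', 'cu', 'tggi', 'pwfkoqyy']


Compute lengths:
  'muoyqx' has length 6
  'ach' has length 3
  'cu' has length 2
  'tggi' has length 4
  'pwfkoqyy' has length 8
Lengths in increasing order: 2 < 3 < 4 < 6 < 8
Listing the words in that order gives the answer.
Final answer: ['cu', 'ach', 'tggi', 'muoyqx', 'pwfkoqyy']


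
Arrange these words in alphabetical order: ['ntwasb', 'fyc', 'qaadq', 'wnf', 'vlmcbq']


Compare strings character by character (the first differing letter decides):
  'fyc' < 'ntwasb' since 'f' < 'n' at position 1
  'ntwasb' < 'qaadq' since 'n' < 'q' at position 1
  'qaadq' < 'vlmcbq' since 'q' < 'v' at position 1
  'vlmcbq' < 'wnf' since 'v' < 'w' at position 1
Chaining these comparisons gives the alphabetical order.
Final answer: ['fyc', 'ntwasb', 'qaadq', 'vlmcbq', 'wnf']


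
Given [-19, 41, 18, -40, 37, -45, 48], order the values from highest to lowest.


Original list: [-19, 41, 18, -40, 37, -45, 48]
Repeatedly take the largest remaining element:
  Remaining [-19, 41, 18, -40, 37, -45, 48] -> largest is 48
  Remaining [-19, 41, 18, -40, 37, -45] -> largest is 41
  Remaining [-19, 18, -40, 37, -45] -> largest is 37
  Remaining [-19, 18, -40, -45] -> largest is 18
  Remaining [-19, -40, -45] -> largest is -19
  Remaining [-40, -45] -> largest is -40
  Remaining [-45] -> largest is -45
Collecting the picks in order gives the descending list.
Final answer: [48, 41, 37, 18, -19, -40, -45]


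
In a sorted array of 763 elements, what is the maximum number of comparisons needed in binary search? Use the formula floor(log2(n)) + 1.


Binary search halves the search space each step.
Maximum comparisons = floor(log2(763)) + 1
log2(763) = 9.5755
floor(log2(763)) = 9, so 9 + 1 = 10
Final answer: 10


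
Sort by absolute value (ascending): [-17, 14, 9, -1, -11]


Compute absolute values:
  |-17| = 17
  |14| = 14
  |9| = 9
  |-1| = 1
  |-11| = 11
Absolute values in increasing order: 1 < 9 < 11 < 14 < 17
Listing the original numbers in that order gives the answer.
Final answer: [-1, 9, -11, 14, -17]


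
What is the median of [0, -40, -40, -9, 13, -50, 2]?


First, sort the list: [-50, -40, -40, -9, 0, 2, 13]
The list has 7 elements (odd count).
The middle index is 3 (0-based), and the element there is -9.
Final answer: -9


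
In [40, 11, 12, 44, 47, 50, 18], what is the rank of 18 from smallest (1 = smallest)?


Sort ascending: [11, 12, 18, 40, 44, 47, 50]
Find 18 in the sorted list.
18 is at position 3 (1-indexed).
Final answer: 3


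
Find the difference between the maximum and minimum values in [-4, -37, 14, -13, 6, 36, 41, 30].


Maximum value: 41
Minimum value: -37
Range = 41 - (-37) = 78
Final answer: 78


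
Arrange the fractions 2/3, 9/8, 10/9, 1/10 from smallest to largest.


Convert to decimal for comparison:
  2/3 = 0.6667
  9/8 = 1.125
  10/9 = 1.1111
  1/10 = 0.1
Decimals in increasing order: 0.1 < 0.6667 < 1.1111 < 1.125
Writing each back as its fraction gives the sorted order.
Final answer: 1/10, 2/3, 10/9, 9/8


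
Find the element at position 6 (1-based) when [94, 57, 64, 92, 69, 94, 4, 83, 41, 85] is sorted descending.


Sort descending: [94, 94, 92, 85, 83, 69, 64, 57, 41, 4]
The 6th element (1-indexed) is at index 5.
Value = 69
Final answer: 69


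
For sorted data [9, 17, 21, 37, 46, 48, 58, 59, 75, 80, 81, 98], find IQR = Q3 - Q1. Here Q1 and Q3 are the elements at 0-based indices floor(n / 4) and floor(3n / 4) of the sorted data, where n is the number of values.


The data has n = 12 elements.
Q1 index = floor(12 / 4) = floor(3) = 3; Q3 index = floor(3 * 12 / 4) = floor(9) = 9
Q1 = element at index 3 = 37
Q3 = element at index 9 = 80
IQR = 80 - 37 = 43
Final answer: 43


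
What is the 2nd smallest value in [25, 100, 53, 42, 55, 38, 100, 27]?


Sort ascending: [25, 27, 38, 42, 53, 55, 100, 100]
The 2nd element (1-indexed) is at index 1.
Value = 27
Final answer: 27


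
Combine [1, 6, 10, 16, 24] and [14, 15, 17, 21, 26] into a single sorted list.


List A: [1, 6, 10, 16, 24]
List B: [14, 15, 17, 21, 26]
Repeatedly compare the front elements and take the smaller:
  1 vs 14 -> take 1
  6 vs 14 -> take 6
  10 vs 14 -> take 10
  16 vs 14 -> take 14
  16 vs 15 -> take 15
  16 vs 17 -> take 16
  24 vs 17 -> take 17
  24 vs 21 -> take 21
  24 vs 26 -> take 24
  A is exhausted; append the rest of B: [26]
Final answer: [1, 6, 10, 14, 15, 16, 17, 21, 24, 26]


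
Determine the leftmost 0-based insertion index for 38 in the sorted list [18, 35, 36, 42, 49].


List is sorted: [18, 35, 36, 42, 49]
We need the leftmost position where 38 can be inserted, i.e. the first index whose element is >= 38 (or the end of the list if none is).
Binary search with low=0, high=5 (0-based indices):
  low=0, high=5, mid=2: a[2]=36 < 38, so low = 3
  low=3, high=5, mid=4: a[4]=49 >= 38, so high = 4
  low=3, high=4, mid=3: a[3]=42 >= 38, so high = 3
Now low = high = 3, so the insertion index is 3.
Final answer: 3


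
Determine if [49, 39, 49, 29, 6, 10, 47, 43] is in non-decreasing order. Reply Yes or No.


Check consecutive pairs:
  49 <= 39? False
  39 <= 49? True
  49 <= 29? False
  29 <= 6? False
  6 <= 10? True
  10 <= 47? True
  47 <= 43? False
4 consecutive pair(s) are out of order, so the list is not sorted.
Final answer: No


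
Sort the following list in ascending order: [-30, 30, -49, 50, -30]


Original list: [-30, 30, -49, 50, -30]
Repeatedly take the smallest remaining element:
  Remaining [-30, 30, -49, 50, -30] -> smallest is -49
  Remaining [-30, 30, 50, -30] -> smallest is -30
  Remaining [30, 50, -30] -> smallest is -30
  Remaining [30, 50] -> smallest is 30
  Remaining [50] -> smallest is 50
Collecting the picks in order gives the sorted list.
Final answer: [-49, -30, -30, 30, 50]


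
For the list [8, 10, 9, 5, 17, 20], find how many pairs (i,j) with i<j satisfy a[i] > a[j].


For each element, count the later elements that are smaller than it:
  8 (index 0): smaller elements after it = [5] -> 1
  10 (index 1): smaller elements after it = [9, 5] -> 2
  9 (index 2): smaller elements after it = [5] -> 1
  5 (index 3): smaller elements after it = [] -> 0
  17 (index 4): smaller elements after it = [] -> 0
Total inversions = 1 + 2 + 1 + 0 + 0 = 4
Final answer: 4


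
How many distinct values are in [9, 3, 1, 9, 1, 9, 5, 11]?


List all unique values:
Distinct values: [1, 3, 5, 9, 11]
Count = 5
Final answer: 5


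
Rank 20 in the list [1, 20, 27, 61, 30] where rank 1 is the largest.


Sort descending: [61, 30, 27, 20, 1]
Find 20 in the sorted list.
20 is at position 4.
Final answer: 4


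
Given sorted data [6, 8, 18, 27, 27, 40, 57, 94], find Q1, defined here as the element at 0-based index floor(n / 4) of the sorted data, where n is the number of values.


The list has n = 8 elements.
Q1 index = floor(8 / 4) = floor(2) = 2
Counting from index 0 in the sorted data, the element at index 2 is 18.
Final answer: 18


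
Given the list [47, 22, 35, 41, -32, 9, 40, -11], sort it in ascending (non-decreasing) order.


Original list: [47, 22, 35, 41, -32, 9, 40, -11]
Repeatedly take the smallest remaining element:
  Remaining [47, 22, 35, 41, -32, 9, 40, -11] -> smallest is -32
  Remaining [47, 22, 35, 41, 9, 40, -11] -> smallest is -11
  Remaining [47, 22, 35, 41, 9, 40] -> smallest is 9
  Remaining [47, 22, 35, 41, 40] -> smallest is 22
  Remaining [47, 35, 41, 40] -> smallest is 35
  Remaining [47, 41, 40] -> smallest is 40
  Remaining [47, 41] -> smallest is 41
  Remaining [47] -> smallest is 47
Collecting the picks in order gives the sorted list.
Final answer: [-32, -11, 9, 22, 35, 40, 41, 47]


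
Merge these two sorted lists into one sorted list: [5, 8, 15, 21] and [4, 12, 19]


List A: [5, 8, 15, 21]
List B: [4, 12, 19]
Repeatedly compare the front elements and take the smaller:
  5 vs 4 -> take 4
  5 vs 12 -> take 5
  8 vs 12 -> take 8
  15 vs 12 -> take 12
  15 vs 19 -> take 15
  21 vs 19 -> take 19
  B is exhausted; append the rest of A: [21]
Final answer: [4, 5, 8, 12, 15, 19, 21]


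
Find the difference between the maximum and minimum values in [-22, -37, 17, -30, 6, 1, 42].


Maximum value: 42
Minimum value: -37
Range = 42 - (-37) = 79
Final answer: 79


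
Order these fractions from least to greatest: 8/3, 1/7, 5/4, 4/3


Convert to decimal for comparison:
  8/3 = 2.6667
  1/7 = 0.1429
  5/4 = 1.25
  4/3 = 1.3333
Decimals in increasing order: 0.1429 < 1.25 < 1.3333 < 2.6667
Writing each back as its fraction gives the sorted order.
Final answer: 1/7, 5/4, 4/3, 8/3


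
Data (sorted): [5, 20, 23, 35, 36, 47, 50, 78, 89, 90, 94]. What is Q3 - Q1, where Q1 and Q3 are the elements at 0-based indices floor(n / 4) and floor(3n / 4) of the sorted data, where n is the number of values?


The data has n = 11 elements.
Q1 index = floor(11 / 4) = floor(2.75) = 2; Q3 index = floor(3 * 11 / 4) = floor(8.25) = 8
Q1 = element at index 2 = 23
Q3 = element at index 8 = 89
IQR = 89 - 23 = 66
Final answer: 66


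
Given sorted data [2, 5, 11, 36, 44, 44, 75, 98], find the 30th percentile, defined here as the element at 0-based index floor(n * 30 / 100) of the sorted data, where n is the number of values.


The dataset has n = 8 elements.
Index = floor(8 * 30 / 100) = floor(240 / 100) = floor(2.4) = 2
Counting from index 0 in the sorted data, the element at index 2 is 11.
Final answer: 11


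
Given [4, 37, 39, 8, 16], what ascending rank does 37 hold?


Sort ascending: [4, 8, 16, 37, 39]
Find 37 in the sorted list.
37 is at position 4 (1-indexed).
Final answer: 4


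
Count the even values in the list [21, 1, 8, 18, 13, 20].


Check each element:
  21 is odd
  1 is odd
  8 is even
  18 is even
  13 is odd
  20 is even
Evens: [8, 18, 20]
Count of evens = 3
Final answer: 3


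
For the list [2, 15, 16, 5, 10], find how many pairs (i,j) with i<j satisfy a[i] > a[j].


For each element, count the later elements that are smaller than it:
  2 (index 0): smaller elements after it = [] -> 0
  15 (index 1): smaller elements after it = [5, 10] -> 2
  16 (index 2): smaller elements after it = [5, 10] -> 2
  5 (index 3): smaller elements after it = [] -> 0
Total inversions = 0 + 2 + 2 + 0 = 4
Final answer: 4


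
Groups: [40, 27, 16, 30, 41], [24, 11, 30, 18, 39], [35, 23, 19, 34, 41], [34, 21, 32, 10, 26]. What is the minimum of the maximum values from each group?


Find max of each group:
  Group 1: [40, 27, 16, 30, 41] -> max = 41
  Group 2: [24, 11, 30, 18, 39] -> max = 39
  Group 3: [35, 23, 19, 34, 41] -> max = 41
  Group 4: [34, 21, 32, 10, 26] -> max = 34
Maxes: [41, 39, 41, 34]
Minimum of maxes = 34
Final answer: 34


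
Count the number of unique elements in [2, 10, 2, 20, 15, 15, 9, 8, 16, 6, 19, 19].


List all unique values:
Distinct values: [2, 6, 8, 9, 10, 15, 16, 19, 20]
Count = 9
Final answer: 9


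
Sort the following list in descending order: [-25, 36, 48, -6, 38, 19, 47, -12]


Original list: [-25, 36, 48, -6, 38, 19, 47, -12]
Repeatedly take the largest remaining element:
  Remaining [-25, 36, 48, -6, 38, 19, 47, -12] -> largest is 48
  Remaining [-25, 36, -6, 38, 19, 47, -12] -> largest is 47
  Remaining [-25, 36, -6, 38, 19, -12] -> largest is 38
  Remaining [-25, 36, -6, 19, -12] -> largest is 36
  Remaining [-25, -6, 19, -12] -> largest is 19
  Remaining [-25, -6, -12] -> largest is -6
  Remaining [-25, -12] -> largest is -12
  Remaining [-25] -> largest is -25
Collecting the picks in order gives the descending list.
Final answer: [48, 47, 38, 36, 19, -6, -12, -25]


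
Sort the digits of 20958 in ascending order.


The number 20958 has digits: 2, 0, 9, 5, 8
Sorted: 0, 2, 5, 8, 9
Joining the sorted digits gives the result.
Final answer: 02589


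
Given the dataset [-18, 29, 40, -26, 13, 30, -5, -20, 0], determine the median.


First, sort the list: [-26, -20, -18, -5, 0, 13, 29, 30, 40]
The list has 9 elements (odd count).
The middle index is 4 (0-based), and the element there is 0.
Final answer: 0


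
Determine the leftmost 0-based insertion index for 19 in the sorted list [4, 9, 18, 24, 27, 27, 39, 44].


List is sorted: [4, 9, 18, 24, 27, 27, 39, 44]
We need the leftmost position where 19 can be inserted, i.e. the first index whose element is >= 19 (or the end of the list if none is).
Binary search with low=0, high=8 (0-based indices):
  low=0, high=8, mid=4: a[4]=27 >= 19, so high = 4
  low=0, high=4, mid=2: a[2]=18 < 19, so low = 3
  low=3, high=4, mid=3: a[3]=24 >= 19, so high = 3
Now low = high = 3, so the insertion index is 3.
Final answer: 3


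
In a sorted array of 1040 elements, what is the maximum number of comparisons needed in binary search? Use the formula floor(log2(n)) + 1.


Binary search halves the search space each step.
Maximum comparisons = floor(log2(1040)) + 1
log2(1040) = 10.0224
floor(log2(1040)) = 10, so 10 + 1 = 11
Final answer: 11


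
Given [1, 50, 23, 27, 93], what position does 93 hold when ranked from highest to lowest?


Sort descending: [93, 50, 27, 23, 1]
Find 93 in the sorted list.
93 is at position 1.
Final answer: 1


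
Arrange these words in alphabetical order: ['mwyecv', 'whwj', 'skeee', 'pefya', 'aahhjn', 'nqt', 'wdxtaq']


Compare strings character by character (the first differing letter decides):
  'aahhjn' < 'mwyecv' since 'a' < 'm' at position 1
  'mwyecv' < 'nqt' since 'm' < 'n' at position 1
  'nqt' < 'pefya' since 'n' < 'p' at position 1
  'pefya' < 'skeee' since 'p' < 's' at position 1
  'skeee' < 'wdxtaq' since 's' < 'w' at position 1
  'wdxtaq' < 'whwj' since 'd' < 'h' at position 2
Chaining these comparisons gives the alphabetical order.
Final answer: ['aahhjn', 'mwyecv', 'nqt', 'pefya', 'skeee', 'wdxtaq', 'whwj']


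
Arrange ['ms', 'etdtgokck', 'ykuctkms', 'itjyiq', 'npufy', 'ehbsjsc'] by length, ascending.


Compute lengths:
  'ms' has length 2
  'etdtgokck' has length 9
  'ykuctkms' has length 8
  'itjyiq' has length 6
  'npufy' has length 5
  'ehbsjsc' has length 7
Lengths in increasing order: 2 < 5 < 6 < 7 < 8 < 9
Listing the words in that order gives the answer.
Final answer: ['ms', 'npufy', 'itjyiq', 'ehbsjsc', 'ykuctkms', 'etdtgokck']


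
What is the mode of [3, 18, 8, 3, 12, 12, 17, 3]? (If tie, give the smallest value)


Count the frequency of each value:
  3 appears 3 time(s)
  8 appears 1 time(s)
  12 appears 2 time(s)
  17 appears 1 time(s)
  18 appears 1 time(s)
Maximum frequency is 3.
Only 3 reaches that frequency, so it is the mode.
Final answer: 3


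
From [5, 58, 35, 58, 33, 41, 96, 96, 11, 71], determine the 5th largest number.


Sort descending: [96, 96, 71, 58, 58, 41, 35, 33, 11, 5]
The 5th element (1-indexed) is at index 4.
Value = 58
Final answer: 58


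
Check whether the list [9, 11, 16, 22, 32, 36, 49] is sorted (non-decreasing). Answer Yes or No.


Check consecutive pairs:
  9 <= 11? True
  11 <= 16? True
  16 <= 22? True
  22 <= 32? True
  32 <= 36? True
  36 <= 49? True
Every consecutive pair is in order, so the list is non-decreasing.
Final answer: Yes


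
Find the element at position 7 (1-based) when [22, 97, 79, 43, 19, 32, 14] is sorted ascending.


Sort ascending: [14, 19, 22, 32, 43, 79, 97]
The 7th element (1-indexed) is at index 6.
Value = 97
Final answer: 97


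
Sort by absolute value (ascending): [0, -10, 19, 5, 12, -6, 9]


Compute absolute values:
  |0| = 0
  |-10| = 10
  |19| = 19
  |5| = 5
  |12| = 12
  |-6| = 6
  |9| = 9
Absolute values in increasing order: 0 < 5 < 6 < 9 < 10 < 12 < 19
Listing the original numbers in that order gives the answer.
Final answer: [0, 5, -6, 9, -10, 12, 19]


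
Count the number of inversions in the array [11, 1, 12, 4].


For each element, count the later elements that are smaller than it:
  11 (index 0): smaller elements after it = [1, 4] -> 2
  1 (index 1): smaller elements after it = [] -> 0
  12 (index 2): smaller elements after it = [4] -> 1
Total inversions = 2 + 0 + 1 = 3
Final answer: 3


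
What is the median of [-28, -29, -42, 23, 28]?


First, sort the list: [-42, -29, -28, 23, 28]
The list has 5 elements (odd count).
The middle index is 2 (0-based), and the element there is -28.
Final answer: -28


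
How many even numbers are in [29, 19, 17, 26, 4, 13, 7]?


Check each element:
  29 is odd
  19 is odd
  17 is odd
  26 is even
  4 is even
  13 is odd
  7 is odd
Evens: [26, 4]
Count of evens = 2
Final answer: 2


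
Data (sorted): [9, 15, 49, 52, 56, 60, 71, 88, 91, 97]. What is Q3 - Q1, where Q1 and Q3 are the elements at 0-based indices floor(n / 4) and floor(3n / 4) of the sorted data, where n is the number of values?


The data has n = 10 elements.
Q1 index = floor(10 / 4) = floor(2.5) = 2; Q3 index = floor(3 * 10 / 4) = floor(7.5) = 7
Q1 = element at index 2 = 49
Q3 = element at index 7 = 88
IQR = 88 - 49 = 39
Final answer: 39


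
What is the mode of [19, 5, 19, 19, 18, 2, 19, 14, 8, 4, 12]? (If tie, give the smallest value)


Count the frequency of each value:
  2 appears 1 time(s)
  4 appears 1 time(s)
  5 appears 1 time(s)
  8 appears 1 time(s)
  12 appears 1 time(s)
  14 appears 1 time(s)
  18 appears 1 time(s)
  19 appears 4 time(s)
Maximum frequency is 4.
Only 19 reaches that frequency, so it is the mode.
Final answer: 19


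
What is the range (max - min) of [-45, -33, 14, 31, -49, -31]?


Maximum value: 31
Minimum value: -49
Range = 31 - (-49) = 80
Final answer: 80


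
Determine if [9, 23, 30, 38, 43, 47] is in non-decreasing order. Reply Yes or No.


Check consecutive pairs:
  9 <= 23? True
  23 <= 30? True
  30 <= 38? True
  38 <= 43? True
  43 <= 47? True
Every consecutive pair is in order, so the list is non-decreasing.
Final answer: Yes


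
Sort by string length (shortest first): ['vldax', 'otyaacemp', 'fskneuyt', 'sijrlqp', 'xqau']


Compute lengths:
  'vldax' has length 5
  'otyaacemp' has length 9
  'fskneuyt' has length 8
  'sijrlqp' has length 7
  'xqau' has length 4
Lengths in increasing order: 4 < 5 < 7 < 8 < 9
Listing the words in that order gives the answer.
Final answer: ['xqau', 'vldax', 'sijrlqp', 'fskneuyt', 'otyaacemp']


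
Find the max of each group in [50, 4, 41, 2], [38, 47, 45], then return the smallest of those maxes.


Find max of each group:
  Group 1: [50, 4, 41, 2] -> max = 50
  Group 2: [38, 47, 45] -> max = 47
Maxes: [50, 47]
Minimum of maxes = 47
Final answer: 47


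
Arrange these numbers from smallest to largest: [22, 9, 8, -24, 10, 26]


Original list: [22, 9, 8, -24, 10, 26]
Repeatedly take the smallest remaining element:
  Remaining [22, 9, 8, -24, 10, 26] -> smallest is -24
  Remaining [22, 9, 8, 10, 26] -> smallest is 8
  Remaining [22, 9, 10, 26] -> smallest is 9
  Remaining [22, 10, 26] -> smallest is 10
  Remaining [22, 26] -> smallest is 22
  Remaining [26] -> smallest is 26
Collecting the picks in order gives the sorted list.
Final answer: [-24, 8, 9, 10, 22, 26]


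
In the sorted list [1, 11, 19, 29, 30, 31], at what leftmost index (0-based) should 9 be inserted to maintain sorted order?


List is sorted: [1, 11, 19, 29, 30, 31]
We need the leftmost position where 9 can be inserted, i.e. the first index whose element is >= 9 (or the end of the list if none is).
Binary search with low=0, high=6 (0-based indices):
  low=0, high=6, mid=3: a[3]=29 >= 9, so high = 3
  low=0, high=3, mid=1: a[1]=11 >= 9, so high = 1
  low=0, high=1, mid=0: a[0]=1 < 9, so low = 1
Now low = high = 1, so the insertion index is 1.
Final answer: 1


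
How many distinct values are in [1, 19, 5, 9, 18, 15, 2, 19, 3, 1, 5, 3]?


List all unique values:
Distinct values: [1, 2, 3, 5, 9, 15, 18, 19]
Count = 8
Final answer: 8


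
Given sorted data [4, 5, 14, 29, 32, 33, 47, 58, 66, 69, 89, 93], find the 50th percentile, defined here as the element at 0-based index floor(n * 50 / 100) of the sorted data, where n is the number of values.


The dataset has n = 12 elements.
Index = floor(12 * 50 / 100) = floor(600 / 100) = floor(6) = 6
Counting from index 0 in the sorted data, the element at index 6 is 47.
Final answer: 47


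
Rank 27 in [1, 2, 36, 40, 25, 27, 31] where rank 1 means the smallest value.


Sort ascending: [1, 2, 25, 27, 31, 36, 40]
Find 27 in the sorted list.
27 is at position 4 (1-indexed).
Final answer: 4


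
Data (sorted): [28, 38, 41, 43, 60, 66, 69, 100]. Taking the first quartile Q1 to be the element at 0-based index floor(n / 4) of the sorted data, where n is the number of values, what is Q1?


The list has n = 8 elements.
Q1 index = floor(8 / 4) = floor(2) = 2
Counting from index 0 in the sorted data, the element at index 2 is 41.
Final answer: 41


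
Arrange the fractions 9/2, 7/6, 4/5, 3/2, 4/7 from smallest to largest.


Convert to decimal for comparison:
  9/2 = 4.5
  7/6 = 1.1667
  4/5 = 0.8
  3/2 = 1.5
  4/7 = 0.5714
Decimals in increasing order: 0.5714 < 0.8 < 1.1667 < 1.5 < 4.5
Writing each back as its fraction gives the sorted order.
Final answer: 4/7, 4/5, 7/6, 3/2, 9/2


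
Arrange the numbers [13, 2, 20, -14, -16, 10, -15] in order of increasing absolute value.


Compute absolute values:
  |13| = 13
  |2| = 2
  |20| = 20
  |-14| = 14
  |-16| = 16
  |10| = 10
  |-15| = 15
Absolute values in increasing order: 2 < 10 < 13 < 14 < 15 < 16 < 20
Listing the original numbers in that order gives the answer.
Final answer: [2, 10, 13, -14, -15, -16, 20]


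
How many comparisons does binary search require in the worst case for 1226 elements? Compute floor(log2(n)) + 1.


Binary search halves the search space each step.
Maximum comparisons = floor(log2(1226)) + 1
log2(1226) = 10.2597
floor(log2(1226)) = 10, so 10 + 1 = 11
Final answer: 11


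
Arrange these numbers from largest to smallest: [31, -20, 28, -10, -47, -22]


Original list: [31, -20, 28, -10, -47, -22]
Repeatedly take the largest remaining element:
  Remaining [31, -20, 28, -10, -47, -22] -> largest is 31
  Remaining [-20, 28, -10, -47, -22] -> largest is 28
  Remaining [-20, -10, -47, -22] -> largest is -10
  Remaining [-20, -47, -22] -> largest is -20
  Remaining [-47, -22] -> largest is -22
  Remaining [-47] -> largest is -47
Collecting the picks in order gives the descending list.
Final answer: [31, 28, -10, -20, -22, -47]


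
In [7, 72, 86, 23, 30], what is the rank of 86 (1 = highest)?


Sort descending: [86, 72, 30, 23, 7]
Find 86 in the sorted list.
86 is at position 1.
Final answer: 1


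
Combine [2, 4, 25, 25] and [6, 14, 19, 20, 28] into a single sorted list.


List A: [2, 4, 25, 25]
List B: [6, 14, 19, 20, 28]
Repeatedly compare the front elements and take the smaller:
  2 vs 6 -> take 2
  4 vs 6 -> take 4
  25 vs 6 -> take 6
  25 vs 14 -> take 14
  25 vs 19 -> take 19
  25 vs 20 -> take 20
  25 vs 28 -> take 25
  25 vs 28 -> take 25
  A is exhausted; append the rest of B: [28]
Final answer: [2, 4, 6, 14, 19, 20, 25, 25, 28]


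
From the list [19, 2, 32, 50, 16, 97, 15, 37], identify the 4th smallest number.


Sort ascending: [2, 15, 16, 19, 32, 37, 50, 97]
The 4th element (1-indexed) is at index 3.
Value = 19
Final answer: 19


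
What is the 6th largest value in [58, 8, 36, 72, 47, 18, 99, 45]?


Sort descending: [99, 72, 58, 47, 45, 36, 18, 8]
The 6th element (1-indexed) is at index 5.
Value = 36
Final answer: 36


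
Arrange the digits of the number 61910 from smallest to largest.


The number 61910 has digits: 6, 1, 9, 1, 0
Sorted: 0, 1, 1, 6, 9
Joining the sorted digits gives the result.
Final answer: 01169


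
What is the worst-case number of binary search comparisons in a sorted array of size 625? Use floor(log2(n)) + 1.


Binary search halves the search space each step.
Maximum comparisons = floor(log2(625)) + 1
log2(625) = 9.2877
floor(log2(625)) = 9, so 9 + 1 = 10
Final answer: 10


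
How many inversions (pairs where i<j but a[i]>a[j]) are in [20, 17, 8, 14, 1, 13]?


For each element, count the later elements that are smaller than it:
  20 (index 0): smaller elements after it = [17, 8, 14, 1, 13] -> 5
  17 (index 1): smaller elements after it = [8, 14, 1, 13] -> 4
  8 (index 2): smaller elements after it = [1] -> 1
  14 (index 3): smaller elements after it = [1, 13] -> 2
  1 (index 4): smaller elements after it = [] -> 0
Total inversions = 5 + 4 + 1 + 2 + 0 = 12
Final answer: 12


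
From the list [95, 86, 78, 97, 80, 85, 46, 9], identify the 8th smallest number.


Sort ascending: [9, 46, 78, 80, 85, 86, 95, 97]
The 8th element (1-indexed) is at index 7.
Value = 97
Final answer: 97


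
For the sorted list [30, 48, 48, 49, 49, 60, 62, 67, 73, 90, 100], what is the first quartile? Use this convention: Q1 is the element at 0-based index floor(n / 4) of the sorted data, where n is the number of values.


The list has n = 11 elements.
Q1 index = floor(11 / 4) = floor(2.75) = 2
Counting from index 0 in the sorted data, the element at index 2 is 48.
Final answer: 48


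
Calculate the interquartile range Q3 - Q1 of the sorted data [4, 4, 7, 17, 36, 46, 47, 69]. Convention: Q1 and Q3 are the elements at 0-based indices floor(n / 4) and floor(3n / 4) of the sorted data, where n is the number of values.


The data has n = 8 elements.
Q1 index = floor(8 / 4) = floor(2) = 2; Q3 index = floor(3 * 8 / 4) = floor(6) = 6
Q1 = element at index 2 = 7
Q3 = element at index 6 = 47
IQR = 47 - 7 = 40
Final answer: 40


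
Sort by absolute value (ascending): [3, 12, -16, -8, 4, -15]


Compute absolute values:
  |3| = 3
  |12| = 12
  |-16| = 16
  |-8| = 8
  |4| = 4
  |-15| = 15
Absolute values in increasing order: 3 < 4 < 8 < 12 < 15 < 16
Listing the original numbers in that order gives the answer.
Final answer: [3, 4, -8, 12, -15, -16]


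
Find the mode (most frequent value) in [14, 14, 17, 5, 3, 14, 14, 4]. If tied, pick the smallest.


Count the frequency of each value:
  3 appears 1 time(s)
  4 appears 1 time(s)
  5 appears 1 time(s)
  14 appears 4 time(s)
  17 appears 1 time(s)
Maximum frequency is 4.
Only 14 reaches that frequency, so it is the mode.
Final answer: 14


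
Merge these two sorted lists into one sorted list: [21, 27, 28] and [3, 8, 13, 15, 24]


List A: [21, 27, 28]
List B: [3, 8, 13, 15, 24]
Repeatedly compare the front elements and take the smaller:
  21 vs 3 -> take 3
  21 vs 8 -> take 8
  21 vs 13 -> take 13
  21 vs 15 -> take 15
  21 vs 24 -> take 21
  27 vs 24 -> take 24
  B is exhausted; append the rest of A: [27, 28]
Final answer: [3, 8, 13, 15, 21, 24, 27, 28]


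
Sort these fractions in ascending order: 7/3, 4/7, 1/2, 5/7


Convert to decimal for comparison:
  7/3 = 2.3333
  4/7 = 0.5714
  1/2 = 0.5
  5/7 = 0.7143
Decimals in increasing order: 0.5 < 0.5714 < 0.7143 < 2.3333
Writing each back as its fraction gives the sorted order.
Final answer: 1/2, 4/7, 5/7, 7/3


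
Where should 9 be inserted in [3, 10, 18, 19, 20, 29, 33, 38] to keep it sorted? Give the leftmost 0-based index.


List is sorted: [3, 10, 18, 19, 20, 29, 33, 38]
We need the leftmost position where 9 can be inserted, i.e. the first index whose element is >= 9 (or the end of the list if none is).
Binary search with low=0, high=8 (0-based indices):
  low=0, high=8, mid=4: a[4]=20 >= 9, so high = 4
  low=0, high=4, mid=2: a[2]=18 >= 9, so high = 2
  low=0, high=2, mid=1: a[1]=10 >= 9, so high = 1
  low=0, high=1, mid=0: a[0]=3 < 9, so low = 1
Now low = high = 1, so the insertion index is 1.
Final answer: 1


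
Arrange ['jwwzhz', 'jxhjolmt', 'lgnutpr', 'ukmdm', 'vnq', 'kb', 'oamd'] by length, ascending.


Compute lengths:
  'jwwzhz' has length 6
  'jxhjolmt' has length 8
  'lgnutpr' has length 7
  'ukmdm' has length 5
  'vnq' has length 3
  'kb' has length 2
  'oamd' has length 4
Lengths in increasing order: 2 < 3 < 4 < 5 < 6 < 7 < 8
Listing the words in that order gives the answer.
Final answer: ['kb', 'vnq', 'oamd', 'ukmdm', 'jwwzhz', 'lgnutpr', 'jxhjolmt']


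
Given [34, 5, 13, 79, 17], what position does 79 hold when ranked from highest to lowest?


Sort descending: [79, 34, 17, 13, 5]
Find 79 in the sorted list.
79 is at position 1.
Final answer: 1


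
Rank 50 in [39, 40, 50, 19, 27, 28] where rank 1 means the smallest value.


Sort ascending: [19, 27, 28, 39, 40, 50]
Find 50 in the sorted list.
50 is at position 6 (1-indexed).
Final answer: 6


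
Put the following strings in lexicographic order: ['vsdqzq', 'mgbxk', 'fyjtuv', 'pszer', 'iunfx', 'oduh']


Compare strings character by character (the first differing letter decides):
  'fyjtuv' < 'iunfx' since 'f' < 'i' at position 1
  'iunfx' < 'mgbxk' since 'i' < 'm' at position 1
  'mgbxk' < 'oduh' since 'm' < 'o' at position 1
  'oduh' < 'pszer' since 'o' < 'p' at position 1
  'pszer' < 'vsdqzq' since 'p' < 'v' at position 1
Chaining these comparisons gives the alphabetical order.
Final answer: ['fyjtuv', 'iunfx', 'mgbxk', 'oduh', 'pszer', 'vsdqzq']


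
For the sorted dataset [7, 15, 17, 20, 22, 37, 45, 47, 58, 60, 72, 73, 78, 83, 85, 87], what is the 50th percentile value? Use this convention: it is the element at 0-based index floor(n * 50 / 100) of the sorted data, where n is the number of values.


The dataset has n = 16 elements.
Index = floor(16 * 50 / 100) = floor(800 / 100) = floor(8) = 8
Counting from index 0 in the sorted data, the element at index 8 is 58.
Final answer: 58


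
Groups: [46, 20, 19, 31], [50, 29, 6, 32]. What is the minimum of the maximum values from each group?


Find max of each group:
  Group 1: [46, 20, 19, 31] -> max = 46
  Group 2: [50, 29, 6, 32] -> max = 50
Maxes: [46, 50]
Minimum of maxes = 46
Final answer: 46


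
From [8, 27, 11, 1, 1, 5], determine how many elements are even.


Check each element:
  8 is even
  27 is odd
  11 is odd
  1 is odd
  1 is odd
  5 is odd
Evens: [8]
Count of evens = 1
Final answer: 1


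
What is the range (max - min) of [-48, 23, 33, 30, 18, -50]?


Maximum value: 33
Minimum value: -50
Range = 33 - (-50) = 83
Final answer: 83


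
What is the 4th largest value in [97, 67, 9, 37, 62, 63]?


Sort descending: [97, 67, 63, 62, 37, 9]
The 4th element (1-indexed) is at index 3.
Value = 62
Final answer: 62


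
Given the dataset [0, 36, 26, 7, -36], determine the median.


First, sort the list: [-36, 0, 7, 26, 36]
The list has 5 elements (odd count).
The middle index is 2 (0-based), and the element there is 7.
Final answer: 7


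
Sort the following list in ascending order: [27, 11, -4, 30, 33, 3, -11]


Original list: [27, 11, -4, 30, 33, 3, -11]
Repeatedly take the smallest remaining element:
  Remaining [27, 11, -4, 30, 33, 3, -11] -> smallest is -11
  Remaining [27, 11, -4, 30, 33, 3] -> smallest is -4
  Remaining [27, 11, 30, 33, 3] -> smallest is 3
  Remaining [27, 11, 30, 33] -> smallest is 11
  Remaining [27, 30, 33] -> smallest is 27
  Remaining [30, 33] -> smallest is 30
  Remaining [33] -> smallest is 33
Collecting the picks in order gives the sorted list.
Final answer: [-11, -4, 3, 11, 27, 30, 33]


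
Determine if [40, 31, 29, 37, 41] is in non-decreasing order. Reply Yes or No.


Check consecutive pairs:
  40 <= 31? False
  31 <= 29? False
  29 <= 37? True
  37 <= 41? True
2 consecutive pair(s) are out of order, so the list is not sorted.
Final answer: No


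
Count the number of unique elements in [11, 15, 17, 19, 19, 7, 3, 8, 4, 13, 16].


List all unique values:
Distinct values: [3, 4, 7, 8, 11, 13, 15, 16, 17, 19]
Count = 10
Final answer: 10


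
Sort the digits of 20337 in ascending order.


The number 20337 has digits: 2, 0, 3, 3, 7
Sorted: 0, 2, 3, 3, 7
Joining the sorted digits gives the result.
Final answer: 02337


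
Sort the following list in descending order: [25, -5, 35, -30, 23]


Original list: [25, -5, 35, -30, 23]
Repeatedly take the largest remaining element:
  Remaining [25, -5, 35, -30, 23] -> largest is 35
  Remaining [25, -5, -30, 23] -> largest is 25
  Remaining [-5, -30, 23] -> largest is 23
  Remaining [-5, -30] -> largest is -5
  Remaining [-30] -> largest is -30
Collecting the picks in order gives the descending list.
Final answer: [35, 25, 23, -5, -30]


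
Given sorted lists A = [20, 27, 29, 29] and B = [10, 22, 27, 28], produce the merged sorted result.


List A: [20, 27, 29, 29]
List B: [10, 22, 27, 28]
Repeatedly compare the front elements and take the smaller:
  20 vs 10 -> take 10
  20 vs 22 -> take 20
  27 vs 22 -> take 22
  27 vs 27 -> take 27
  29 vs 27 -> take 27
  29 vs 28 -> take 28
  B is exhausted; append the rest of A: [29, 29]
Final answer: [10, 20, 22, 27, 27, 28, 29, 29]


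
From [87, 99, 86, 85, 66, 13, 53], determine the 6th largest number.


Sort descending: [99, 87, 86, 85, 66, 53, 13]
The 6th element (1-indexed) is at index 5.
Value = 53
Final answer: 53


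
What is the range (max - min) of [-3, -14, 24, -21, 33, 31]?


Maximum value: 33
Minimum value: -21
Range = 33 - (-21) = 54
Final answer: 54


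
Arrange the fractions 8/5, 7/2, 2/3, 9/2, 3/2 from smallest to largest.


Convert to decimal for comparison:
  8/5 = 1.6
  7/2 = 3.5
  2/3 = 0.6667
  9/2 = 4.5
  3/2 = 1.5
Decimals in increasing order: 0.6667 < 1.5 < 1.6 < 3.5 < 4.5
Writing each back as its fraction gives the sorted order.
Final answer: 2/3, 3/2, 8/5, 7/2, 9/2


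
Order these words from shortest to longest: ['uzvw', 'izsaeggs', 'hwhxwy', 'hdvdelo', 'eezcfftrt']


Compute lengths:
  'uzvw' has length 4
  'izsaeggs' has length 8
  'hwhxwy' has length 6
  'hdvdelo' has length 7
  'eezcfftrt' has length 9
Lengths in increasing order: 4 < 6 < 7 < 8 < 9
Listing the words in that order gives the answer.
Final answer: ['uzvw', 'hwhxwy', 'hdvdelo', 'izsaeggs', 'eezcfftrt']


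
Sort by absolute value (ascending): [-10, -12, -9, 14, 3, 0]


Compute absolute values:
  |-10| = 10
  |-12| = 12
  |-9| = 9
  |14| = 14
  |3| = 3
  |0| = 0
Absolute values in increasing order: 0 < 3 < 9 < 10 < 12 < 14
Listing the original numbers in that order gives the answer.
Final answer: [0, 3, -9, -10, -12, 14]


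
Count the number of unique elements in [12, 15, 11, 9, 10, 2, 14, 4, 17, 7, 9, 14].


List all unique values:
Distinct values: [2, 4, 7, 9, 10, 11, 12, 14, 15, 17]
Count = 10
Final answer: 10


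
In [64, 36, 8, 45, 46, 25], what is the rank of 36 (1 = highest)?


Sort descending: [64, 46, 45, 36, 25, 8]
Find 36 in the sorted list.
36 is at position 4.
Final answer: 4


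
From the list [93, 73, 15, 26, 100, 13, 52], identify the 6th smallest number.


Sort ascending: [13, 15, 26, 52, 73, 93, 100]
The 6th element (1-indexed) is at index 5.
Value = 93
Final answer: 93


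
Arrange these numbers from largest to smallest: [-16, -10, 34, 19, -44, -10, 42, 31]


Original list: [-16, -10, 34, 19, -44, -10, 42, 31]
Repeatedly take the largest remaining element:
  Remaining [-16, -10, 34, 19, -44, -10, 42, 31] -> largest is 42
  Remaining [-16, -10, 34, 19, -44, -10, 31] -> largest is 34
  Remaining [-16, -10, 19, -44, -10, 31] -> largest is 31
  Remaining [-16, -10, 19, -44, -10] -> largest is 19
  Remaining [-16, -10, -44, -10] -> largest is -10
  Remaining [-16, -44, -10] -> largest is -10
  Remaining [-16, -44] -> largest is -16
  Remaining [-44] -> largest is -44
Collecting the picks in order gives the descending list.
Final answer: [42, 34, 31, 19, -10, -10, -16, -44]
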